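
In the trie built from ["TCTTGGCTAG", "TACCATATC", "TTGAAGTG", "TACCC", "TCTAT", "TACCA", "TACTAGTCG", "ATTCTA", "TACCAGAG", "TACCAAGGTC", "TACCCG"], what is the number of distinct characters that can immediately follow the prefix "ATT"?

1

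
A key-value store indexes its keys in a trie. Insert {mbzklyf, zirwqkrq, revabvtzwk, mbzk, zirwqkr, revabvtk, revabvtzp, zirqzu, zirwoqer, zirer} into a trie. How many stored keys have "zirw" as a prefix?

Walk to "zirw"; the words in its subtree are exactly those with that prefix.
Matches: "zirwoqer", "zirwqkr", "zirwqkrq"
Count: 3

3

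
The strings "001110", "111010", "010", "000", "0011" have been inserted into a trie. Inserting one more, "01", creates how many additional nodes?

"01" is already a full path in the trie; only an end-marker is added.
No new nodes are needed: 0.

0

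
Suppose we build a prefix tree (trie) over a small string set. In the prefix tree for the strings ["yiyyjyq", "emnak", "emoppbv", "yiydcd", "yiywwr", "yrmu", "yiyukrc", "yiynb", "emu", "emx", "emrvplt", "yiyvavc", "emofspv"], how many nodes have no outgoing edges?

13

Leaves are exactly the stored words that no other stored word extends.
Those words: "emnak", "emofspv", "emoppbv", "emrvplt", "emu", "emx", "yiydcd", "yiynb", "yiyukrc", "yiyvavc", "yiywwr", "yiyyjyq", "yrmu"
Leaf count: 13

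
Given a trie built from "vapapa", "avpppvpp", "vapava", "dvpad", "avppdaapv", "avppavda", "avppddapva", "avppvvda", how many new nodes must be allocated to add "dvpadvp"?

Walking "dvpadvp" from the root, the first 5 characters ("dvpad") follow existing edges; "v" is the first miss.
So 7 − 5 = 2 new nodes.

2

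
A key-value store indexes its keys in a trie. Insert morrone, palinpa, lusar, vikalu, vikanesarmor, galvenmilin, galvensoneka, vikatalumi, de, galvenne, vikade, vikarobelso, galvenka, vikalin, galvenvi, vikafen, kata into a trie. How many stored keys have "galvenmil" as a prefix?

1

Traverse to the node for "galvenmil", then collect every word in that subtree.
Matches: "galvenmilin"
Count: 1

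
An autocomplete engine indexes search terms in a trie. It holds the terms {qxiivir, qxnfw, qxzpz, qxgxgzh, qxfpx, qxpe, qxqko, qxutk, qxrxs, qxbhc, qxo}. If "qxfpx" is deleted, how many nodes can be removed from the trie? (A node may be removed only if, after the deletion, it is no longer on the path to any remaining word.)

A node on "qxfpx"'s path can go only if nothing else ends at it or branches off below it.
The suffix "fpx" (3 nodes) is used only by "qxfpx"; the node for "qx" still has the child "i", so pruning stops there.
Nodes removed: 3

3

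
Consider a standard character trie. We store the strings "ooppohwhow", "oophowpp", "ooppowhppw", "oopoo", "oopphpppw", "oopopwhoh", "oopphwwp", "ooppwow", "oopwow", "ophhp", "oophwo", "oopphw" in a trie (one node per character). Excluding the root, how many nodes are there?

Insert word by word; a character creates a node only if that edge doesn't already exist:
  "ooppohwhow" → 10 new (o, o, p, p, o, h, w, h, o, w)
  "oophowpp" → prefix "oop" already present; 5 new (h, o, w, p, p)
  "ooppowhppw" → prefix "ooppo" already present; 5 new (w, h, p, p, w)
  "oopoo" → prefix "oop" already present; 2 new (o, o)
  "oopphpppw" → prefix "oopp" already present; 5 new (h, p, p, p, w)
  "oopopwhoh" → prefix "oopo" already present; 5 new (p, w, h, o, h)
  "oopphwwp" → prefix "oopph" already present; 3 new (w, w, p)
  "ooppwow" → prefix "oopp" already present; 3 new (w, o, w)
  "oopwow" → prefix "oop" already present; 3 new (w, o, w)
  "ophhp" → prefix "o" already present; 4 new (p, h, h, p)
  "oophwo" → prefix "ooph" already present; 2 new (w, o)
  "oopphw" → prefix "oopphw" already present; 0 new (none)
Total nodes = 10 + 5 + 5 + 2 + 5 + 5 + 3 + 3 + 3 + 4 + 2 + 0 = 47

47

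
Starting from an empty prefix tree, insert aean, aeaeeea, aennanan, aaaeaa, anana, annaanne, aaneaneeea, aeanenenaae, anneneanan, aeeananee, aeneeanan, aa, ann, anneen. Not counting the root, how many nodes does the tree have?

66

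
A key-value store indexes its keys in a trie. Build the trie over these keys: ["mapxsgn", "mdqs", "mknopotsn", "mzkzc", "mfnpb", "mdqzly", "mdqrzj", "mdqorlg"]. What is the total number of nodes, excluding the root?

Trie structure (* marks end of a word):
(root)
└─ m
   ├─ a
   │  └─ p
   │     └─ x
   │        └─ s
   │           └─ g
   │              └─ n *
   ├─ d
   │  └─ q
   │     ├─ o
   │     │  └─ r
   │     │     └─ l
   │     │        └─ g *
   │     ├─ r
   │     │  └─ z
   │     │     └─ j *
   │     ├─ s *
   │     └─ z
   │        └─ l
   │           └─ y *
   ├─ f
   │  └─ n
   │     └─ p
   │        └─ b *
   ├─ k
   │  └─ n
   │     └─ o
   │        └─ p
   │           └─ o
   │              └─ t
   │                 └─ s
   │                    └─ n *
   └─ z
      └─ k
         └─ z
            └─ c *
Counting every labelled node above: 36.

36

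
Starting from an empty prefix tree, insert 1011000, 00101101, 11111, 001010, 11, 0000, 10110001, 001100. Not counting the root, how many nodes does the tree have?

For each word, the new-node count is its length minus the longest prefix already in the trie:
  "1011000" → 7 new (1, 0, 1, 1, 0, 0, 0)
  "00101101" → 8 new (0, 0, 1, 0, 1, 1, 0, 1)
  "11111" → prefix "1" already present; 4 new (1, 1, 1, 1)
  "001010" → prefix "00101" already present; 1 new (0)
  "11" → prefix "11" already present; 0 new (none)
  "0000" → prefix "00" already present; 2 new (0, 0)
  "10110001" → prefix "1011000" already present; 1 new (1)
  "001100" → prefix "001" already present; 3 new (1, 0, 0)
Total nodes = 7 + 8 + 4 + 1 + 0 + 2 + 1 + 3 = 26

26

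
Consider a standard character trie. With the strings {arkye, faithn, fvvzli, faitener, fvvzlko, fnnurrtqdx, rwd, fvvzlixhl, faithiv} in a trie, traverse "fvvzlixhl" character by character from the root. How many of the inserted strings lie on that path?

2

Walk "fvvzlixhl" from the root; an end-of-word marker is hit whenever a stored word is a prefix of "fvvzlixhl".
Prefixes of the query that are stored words: "fvvzli", "fvvzlixhl"
Count: 2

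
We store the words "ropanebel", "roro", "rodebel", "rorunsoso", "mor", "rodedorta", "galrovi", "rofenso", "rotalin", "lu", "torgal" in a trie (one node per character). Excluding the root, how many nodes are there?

For each word, the new-node count is its length minus the longest prefix already in the trie:
  "ropanebel" → 9 new (r, o, p, a, n, e, b, e, l)
  "roro" → prefix "ro" already present; 2 new (r, o)
  "rodebel" → prefix "ro" already present; 5 new (d, e, b, e, l)
  "rorunsoso" → prefix "ror" already present; 6 new (u, n, s, o, s, o)
  "mor" → 3 new (m, o, r)
  "rodedorta" → prefix "rode" already present; 5 new (d, o, r, t, a)
  "galrovi" → 7 new (g, a, l, r, o, v, i)
  "rofenso" → prefix "ro" already present; 5 new (f, e, n, s, o)
  "rotalin" → prefix "ro" already present; 5 new (t, a, l, i, n)
  "lu" → 2 new (l, u)
  "torgal" → 6 new (t, o, r, g, a, l)
Total nodes = 9 + 2 + 5 + 6 + 3 + 5 + 7 + 5 + 5 + 2 + 6 = 55

55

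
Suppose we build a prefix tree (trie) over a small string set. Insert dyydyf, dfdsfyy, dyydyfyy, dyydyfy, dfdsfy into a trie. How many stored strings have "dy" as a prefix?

Filter for entries beginning with "dy":
Words under "dy": dyydyf, dyydyfy, dyydyfyy
Count: 3

3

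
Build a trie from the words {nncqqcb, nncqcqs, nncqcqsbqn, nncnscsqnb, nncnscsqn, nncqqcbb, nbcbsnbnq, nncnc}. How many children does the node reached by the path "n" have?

2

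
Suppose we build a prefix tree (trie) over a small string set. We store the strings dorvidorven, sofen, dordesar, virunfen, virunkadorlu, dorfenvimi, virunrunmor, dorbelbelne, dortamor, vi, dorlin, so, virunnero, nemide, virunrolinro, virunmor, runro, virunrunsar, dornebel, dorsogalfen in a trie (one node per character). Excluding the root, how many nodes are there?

Insert word by word; a character creates a node only if that edge doesn't already exist:
  "dorvidorven" → 11 new (d, o, r, v, i, d, o, r, v, e, n)
  "sofen" → 5 new (s, o, f, e, n)
  "dordesar" → prefix "dor" already present; 5 new (d, e, s, a, r)
  "virunfen" → 8 new (v, i, r, u, n, f, e, n)
  "virunkadorlu" → prefix "virun" already present; 7 new (k, a, d, o, r, l, u)
  "dorfenvimi" → prefix "dor" already present; 7 new (f, e, n, v, i, m, i)
  "virunrunmor" → prefix "virun" already present; 6 new (r, u, n, m, o, r)
  "dorbelbelne" → prefix "dor" already present; 8 new (b, e, l, b, e, l, n, e)
  "dortamor" → prefix "dor" already present; 5 new (t, a, m, o, r)
  "vi" → prefix "vi" already present; 0 new (none)
  "dorlin" → prefix "dor" already present; 3 new (l, i, n)
  "so" → prefix "so" already present; 0 new (none)
  "virunnero" → prefix "virun" already present; 4 new (n, e, r, o)
  "nemide" → 6 new (n, e, m, i, d, e)
  "virunrolinro" → prefix "virunr" already present; 6 new (o, l, i, n, r, o)
  "virunmor" → prefix "virun" already present; 3 new (m, o, r)
  "runro" → 5 new (r, u, n, r, o)
  "virunrunsar" → prefix "virunrun" already present; 3 new (s, a, r)
  "dornebel" → prefix "dor" already present; 5 new (n, e, b, e, l)
  "dorsogalfen" → prefix "dor" already present; 8 new (s, o, g, a, l, f, e, n)
Total nodes = 11 + 5 + 5 + 8 + 7 + 7 + 6 + 8 + 5 + 0 + 3 + 0 + 4 + 6 + 6 + 3 + 5 + 3 + 5 + 8 = 105

105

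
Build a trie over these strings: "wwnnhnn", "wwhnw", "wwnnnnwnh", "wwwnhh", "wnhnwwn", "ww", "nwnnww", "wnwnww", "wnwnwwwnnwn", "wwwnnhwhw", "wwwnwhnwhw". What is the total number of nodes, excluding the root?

51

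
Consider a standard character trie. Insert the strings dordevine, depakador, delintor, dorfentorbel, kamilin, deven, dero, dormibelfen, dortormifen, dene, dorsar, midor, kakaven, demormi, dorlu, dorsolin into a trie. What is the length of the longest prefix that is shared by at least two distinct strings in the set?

Equivalently: take the maximum, over all pairs, of their longest common prefix length.
e.g. "dorsar" and "dorsolin" share the prefix "dors" of length 4; no pair shares a longer one.
Longest shared-prefix length: 4

4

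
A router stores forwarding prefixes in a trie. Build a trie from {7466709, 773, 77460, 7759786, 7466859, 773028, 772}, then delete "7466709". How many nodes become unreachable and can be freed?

Walk "7466709" from the leaf back toward the root, removing each node that no remaining word uses.
The suffix "709" (3 nodes) is used only by "7466709"; the node for "7466" still has the child "8", so pruning stops there.
Nodes removed: 3

3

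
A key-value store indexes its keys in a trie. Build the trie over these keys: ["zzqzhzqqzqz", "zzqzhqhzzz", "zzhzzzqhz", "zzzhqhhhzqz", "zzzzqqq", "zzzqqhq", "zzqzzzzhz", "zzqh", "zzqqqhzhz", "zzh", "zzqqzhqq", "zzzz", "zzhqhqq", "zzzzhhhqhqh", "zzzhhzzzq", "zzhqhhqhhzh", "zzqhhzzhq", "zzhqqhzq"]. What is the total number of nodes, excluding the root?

Trace insertions, counting only characters that open a new branch:
  "zzqzhzqqzqz" → 11 new (z, z, q, z, h, z, q, q, z, q, z)
  "zzqzhqhzzz" → prefix "zzqzh" already present; 5 new (q, h, z, z, z)
  "zzhzzzqhz" → prefix "zz" already present; 7 new (h, z, z, z, q, h, z)
  "zzzhqhhhzqz" → prefix "zz" already present; 9 new (z, h, q, h, h, h, z, q, z)
  "zzzzqqq" → prefix "zzz" already present; 4 new (z, q, q, q)
  "zzzqqhq" → prefix "zzz" already present; 4 new (q, q, h, q)
  "zzqzzzzhz" → prefix "zzqz" already present; 5 new (z, z, z, h, z)
  "zzqh" → prefix "zzq" already present; 1 new (h)
  "zzqqqhzhz" → prefix "zzq" already present; 6 new (q, q, h, z, h, z)
  "zzh" → prefix "zzh" already present; 0 new (none)
  "zzqqzhqq" → prefix "zzqq" already present; 4 new (z, h, q, q)
  "zzzz" → prefix "zzzz" already present; 0 new (none)
  "zzhqhqq" → prefix "zzh" already present; 4 new (q, h, q, q)
  "zzzzhhhqhqh" → prefix "zzzz" already present; 7 new (h, h, h, q, h, q, h)
  "zzzhhzzzq" → prefix "zzzh" already present; 5 new (h, z, z, z, q)
  "zzhqhhqhhzh" → prefix "zzhqh" already present; 6 new (h, q, h, h, z, h)
  "zzqhhzzhq" → prefix "zzqh" already present; 5 new (h, z, z, h, q)
  "zzhqqhzq" → prefix "zzhq" already present; 4 new (q, h, z, q)
Total nodes = 11 + 5 + 7 + 9 + 4 + 4 + 5 + 1 + 6 + 0 + 4 + 0 + 4 + 7 + 5 + 6 + 5 + 4 = 87

87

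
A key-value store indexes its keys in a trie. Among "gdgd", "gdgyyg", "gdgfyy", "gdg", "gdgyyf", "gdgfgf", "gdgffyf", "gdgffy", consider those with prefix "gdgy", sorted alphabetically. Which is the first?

gdgyyf

DFS of the "gdgy" subtree visits, in order: "gdgyyf", "gdgyyg"
Position 1: gdgyyf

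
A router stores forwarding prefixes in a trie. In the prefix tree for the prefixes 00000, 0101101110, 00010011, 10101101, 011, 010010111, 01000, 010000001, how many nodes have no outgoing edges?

7

A leaf is a node with no children — equivalently, the end of a word that is not a proper prefix of any other stored word.
Those words: "00000", "00010011", "010000001", "010010111", "0101101110", "011", "10101101"
Leaf count: 7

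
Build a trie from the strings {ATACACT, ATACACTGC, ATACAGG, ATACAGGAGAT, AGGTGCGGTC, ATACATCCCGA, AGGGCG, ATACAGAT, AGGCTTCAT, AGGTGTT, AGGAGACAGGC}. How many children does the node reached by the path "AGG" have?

4

The children of the "AGG" node are the distinct next characters among strings starting with "AGG".
Characters that immediately follow "AGG" among the stored strings: {A, C, G, T}.
That node has 4 child edges.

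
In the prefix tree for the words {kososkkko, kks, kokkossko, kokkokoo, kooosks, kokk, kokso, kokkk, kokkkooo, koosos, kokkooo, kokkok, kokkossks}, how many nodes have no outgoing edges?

10

Leaves are exactly the stored words that no other stored word extends.
Those words: "kks", "kokkkooo", "kokkokoo", "kokkooo", "kokkossko", "kokkossks", "kokso", "kooosks", "koosos", "kososkkko"
Leaf count: 10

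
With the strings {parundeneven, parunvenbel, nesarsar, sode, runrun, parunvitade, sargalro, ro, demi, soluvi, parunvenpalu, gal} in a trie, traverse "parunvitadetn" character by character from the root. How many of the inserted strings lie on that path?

Walk "parunvitadetn" from the root; an end-of-word marker is hit whenever a stored word is a prefix of "parunvitadetn".
Prefixes of the query that are stored words: "parunvitade"
Count: 1

1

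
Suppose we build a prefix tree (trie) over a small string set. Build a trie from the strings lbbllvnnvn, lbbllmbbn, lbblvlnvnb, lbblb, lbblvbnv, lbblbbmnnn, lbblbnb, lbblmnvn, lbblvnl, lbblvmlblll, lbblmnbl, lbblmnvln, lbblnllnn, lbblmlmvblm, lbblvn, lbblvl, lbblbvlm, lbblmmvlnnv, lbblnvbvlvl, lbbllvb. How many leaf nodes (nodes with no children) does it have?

17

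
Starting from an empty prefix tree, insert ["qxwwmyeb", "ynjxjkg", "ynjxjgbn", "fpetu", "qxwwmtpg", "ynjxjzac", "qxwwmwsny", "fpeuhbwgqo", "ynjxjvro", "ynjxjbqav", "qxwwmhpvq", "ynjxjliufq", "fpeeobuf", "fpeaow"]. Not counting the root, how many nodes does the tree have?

64

Count nodes per top-level branch (shared prefixes stored once):
  'f'-branch (fpeaow, fpeeobuf, fpetu, fpeuhbwgqo): 20 nodes
  'q'-branch (qxwwmhpvq, qxwwmtpg, qxwwmwsny, qxwwmyeb): 19 nodes
  'y'-branch (ynjxjbqav, ynjxjgbn, ynjxjkg, ynjxjliufq, ynjxjvro, ynjxjzac): 25 nodes
Sum: 64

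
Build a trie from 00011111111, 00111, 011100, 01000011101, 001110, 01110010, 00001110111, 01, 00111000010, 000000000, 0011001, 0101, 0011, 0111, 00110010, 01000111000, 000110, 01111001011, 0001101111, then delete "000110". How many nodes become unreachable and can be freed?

0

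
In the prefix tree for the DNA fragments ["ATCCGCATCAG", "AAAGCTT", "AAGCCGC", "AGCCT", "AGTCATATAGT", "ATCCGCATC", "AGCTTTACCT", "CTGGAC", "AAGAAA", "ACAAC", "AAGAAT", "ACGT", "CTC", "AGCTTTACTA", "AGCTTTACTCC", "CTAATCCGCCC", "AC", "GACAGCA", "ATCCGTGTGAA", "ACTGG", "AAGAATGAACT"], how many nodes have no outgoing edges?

18

A leaf is a node with no children — equivalently, the end of a word that is not a proper prefix of any other stored word.
Those words: "AAAGCTT", "AAGAAA", "AAGAATGAACT", "AAGCCGC", "ACAAC", "ACGT", "ACTGG", "AGCCT", "AGCTTTACCT", "AGCTTTACTA", "AGCTTTACTCC", "AGTCATATAGT", "ATCCGCATCAG", "ATCCGTGTGAA", "CTAATCCGCCC", "CTC", "CTGGAC", "GACAGCA"
Leaf count: 18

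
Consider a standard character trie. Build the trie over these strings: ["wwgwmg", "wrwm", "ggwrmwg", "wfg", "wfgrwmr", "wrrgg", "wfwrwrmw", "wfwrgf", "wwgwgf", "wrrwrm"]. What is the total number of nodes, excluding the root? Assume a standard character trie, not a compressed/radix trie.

38

Count nodes per top-level branch (shared prefixes stored once):
  'g'-branch (ggwrmwg): 7 nodes
  'w'-branch (wfg, wfgrwmr, wfwrgf, wfwrwrmw, wrrgg, wrrwrm, wrwm, wwgwgf, wwgwmg): 31 nodes
Sum: 38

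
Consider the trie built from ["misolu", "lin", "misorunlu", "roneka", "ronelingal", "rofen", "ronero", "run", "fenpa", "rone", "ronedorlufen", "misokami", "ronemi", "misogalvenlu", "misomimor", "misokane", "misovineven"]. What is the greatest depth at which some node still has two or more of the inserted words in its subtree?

6

The deepest shared node is where two words last agree before diverging.
"misokami" and "misokane" agree on "misoka" (6 characters) before diverging; nothing deeper is shared.
Longest shared-prefix length: 6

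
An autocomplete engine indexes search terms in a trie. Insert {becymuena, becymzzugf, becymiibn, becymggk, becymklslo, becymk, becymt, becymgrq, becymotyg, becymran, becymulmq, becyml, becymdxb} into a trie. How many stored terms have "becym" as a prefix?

13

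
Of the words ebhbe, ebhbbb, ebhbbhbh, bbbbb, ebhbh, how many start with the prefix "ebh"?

4

Traverse to the node for "ebh", then collect every word in that subtree.
Matches: "ebhbbb", "ebhbbhbh", "ebhbe", "ebhbh"
Count: 4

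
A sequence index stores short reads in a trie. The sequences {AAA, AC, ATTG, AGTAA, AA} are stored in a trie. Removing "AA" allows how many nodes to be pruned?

0

A node on "AA"'s path can go only if nothing else ends at it or branches off below it.
Every node on "AA" is still needed (e.g. by "AAA"), so nothing is freed.
Nodes removed: 0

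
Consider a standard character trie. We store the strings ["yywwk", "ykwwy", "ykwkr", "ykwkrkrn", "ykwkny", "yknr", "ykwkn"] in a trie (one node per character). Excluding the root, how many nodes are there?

18

Trie structure (* marks end of a word):
(root)
└─ y
   ├─ k
   │  ├─ n
   │  │  └─ r *
   │  └─ w
   │     ├─ k
   │     │  ├─ n *
   │     │  │  └─ y *
   │     │  └─ r *
   │     │     └─ k
   │     │        └─ r
   │     │           └─ n *
   │     └─ w
   │        └─ y *
   └─ y
      └─ w
         └─ w
            └─ k *
Counting every labelled node above: 18.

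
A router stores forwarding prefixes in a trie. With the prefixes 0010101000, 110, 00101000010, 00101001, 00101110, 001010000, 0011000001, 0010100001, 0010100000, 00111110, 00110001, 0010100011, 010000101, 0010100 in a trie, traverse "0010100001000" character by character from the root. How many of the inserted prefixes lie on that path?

Walk "0010100001000" from the root; an end-of-word marker is hit whenever a stored word is a prefix of "0010100001000".
Prefixes of the query that are stored words: "0010100", "001010000", "0010100001", "00101000010"
Count: 4

4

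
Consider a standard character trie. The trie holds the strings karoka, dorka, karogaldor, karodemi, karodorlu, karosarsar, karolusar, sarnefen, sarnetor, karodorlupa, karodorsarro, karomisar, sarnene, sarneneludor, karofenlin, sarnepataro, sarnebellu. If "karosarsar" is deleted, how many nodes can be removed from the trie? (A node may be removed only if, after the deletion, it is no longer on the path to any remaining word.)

After clearing the end-marker at "karosarsar", prune upward until reaching a node still needed by another word.
The suffix "sarsar" (6 nodes) is used only by "karosarsar"; the node for "karo" still has the child "k", so pruning stops there.
Nodes removed: 6

6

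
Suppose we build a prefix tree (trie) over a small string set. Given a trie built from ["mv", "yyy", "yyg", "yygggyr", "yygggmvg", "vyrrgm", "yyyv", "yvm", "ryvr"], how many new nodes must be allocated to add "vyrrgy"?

1

"vyrrg" is already a path in the trie; the remaining "y" must be added.
Each of the 1 remaining characters creates one node.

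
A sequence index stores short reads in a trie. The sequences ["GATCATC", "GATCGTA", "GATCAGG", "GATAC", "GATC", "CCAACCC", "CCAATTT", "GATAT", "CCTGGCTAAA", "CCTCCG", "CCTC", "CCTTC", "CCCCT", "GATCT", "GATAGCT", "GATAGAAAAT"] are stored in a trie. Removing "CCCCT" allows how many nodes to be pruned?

3

A node on "CCCCT"'s path can go only if nothing else ends at it or branches off below it.
The suffix "CCT" (3 nodes) is used only by "CCCCT"; the node for "CC" still has the child "A", so pruning stops there.
Nodes removed: 3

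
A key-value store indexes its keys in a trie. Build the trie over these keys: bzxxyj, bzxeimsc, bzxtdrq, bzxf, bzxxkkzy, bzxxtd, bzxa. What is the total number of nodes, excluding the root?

Trie structure (* marks end of a word):
(root)
└─ b
   └─ z
      └─ x
         ├─ a *
         ├─ e
         │  └─ i
         │     └─ m
         │        └─ s
         │           └─ c *
         ├─ f *
         ├─ t
         │  └─ d
         │     └─ r
         │        └─ q *
         └─ x
            ├─ k
            │  └─ k
            │     └─ z
            │        └─ y *
            ├─ t
            │  └─ d *
            └─ y
               └─ j *
Counting every labelled node above: 23.

23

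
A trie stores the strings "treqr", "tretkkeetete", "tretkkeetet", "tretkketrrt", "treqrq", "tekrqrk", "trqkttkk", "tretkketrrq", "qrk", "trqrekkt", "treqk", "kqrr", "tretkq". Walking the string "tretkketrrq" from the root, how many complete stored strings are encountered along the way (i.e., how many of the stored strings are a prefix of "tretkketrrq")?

1

Traverse "tretkketrrq" character by character; count nodes along the way that are marked as word ends.
Prefixes of the query that are stored words: "tretkketrrq"
Count: 1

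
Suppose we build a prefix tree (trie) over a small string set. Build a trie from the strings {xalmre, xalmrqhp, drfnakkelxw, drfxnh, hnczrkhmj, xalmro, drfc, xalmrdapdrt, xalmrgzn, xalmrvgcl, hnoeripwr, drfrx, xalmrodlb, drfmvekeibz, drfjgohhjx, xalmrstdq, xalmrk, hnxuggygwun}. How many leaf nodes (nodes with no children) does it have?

17

Leaves are exactly the stored words that no other stored word extends.
Those words: "drfc", "drfjgohhjx", "drfmvekeibz", "drfnakkelxw", "drfrx", "drfxnh", "hnczrkhmj", "hnoeripwr", "hnxuggygwun", "xalmrdapdrt", "xalmre", "xalmrgzn", "xalmrk", "xalmrodlb", "xalmrqhp", "xalmrstdq", "xalmrvgcl"
Leaf count: 17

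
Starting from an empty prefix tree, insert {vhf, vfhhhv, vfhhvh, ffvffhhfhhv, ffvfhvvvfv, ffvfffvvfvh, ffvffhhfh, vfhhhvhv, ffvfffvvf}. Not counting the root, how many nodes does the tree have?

35

Count nodes per top-level branch (shared prefixes stored once):
  'f'-branch (ffvfffvvf, ffvfffvvfvh, ffvffhhfh, ffvffhhfhhv, ffvfhvvvfv): 23 nodes
  'v'-branch (vfhhhv, vfhhhvhv, vfhhvh, vhf): 12 nodes
Sum: 35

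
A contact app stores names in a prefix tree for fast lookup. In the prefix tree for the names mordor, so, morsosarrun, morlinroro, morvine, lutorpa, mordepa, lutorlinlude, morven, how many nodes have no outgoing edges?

A leaf is a node with no children — equivalently, the end of a word that is not a proper prefix of any other stored word.
Those words: "lutorlinlude", "lutorpa", "mordepa", "mordor", "morlinroro", "morsosarrun", "morven", "morvine", "so"
Leaf count: 9

9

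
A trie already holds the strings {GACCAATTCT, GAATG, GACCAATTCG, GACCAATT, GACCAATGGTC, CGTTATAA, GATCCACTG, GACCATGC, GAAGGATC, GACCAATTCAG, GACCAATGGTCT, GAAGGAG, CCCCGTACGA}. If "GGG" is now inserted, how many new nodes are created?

The longest prefix of "GGG" already in the trie is "G" (length 1).
So 3 − 1 = 2 new nodes.

2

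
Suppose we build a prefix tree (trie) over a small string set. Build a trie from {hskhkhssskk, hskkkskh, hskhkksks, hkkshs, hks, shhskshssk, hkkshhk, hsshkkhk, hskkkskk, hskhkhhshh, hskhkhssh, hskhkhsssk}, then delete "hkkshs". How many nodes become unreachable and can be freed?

A node on "hkkshs"'s path can go only if nothing else ends at it or branches off below it.
The suffix "s" (1 node) is used only by "hkkshs"; the node for "hkksh" still has the child "h", so pruning stops there.
Nodes removed: 1

1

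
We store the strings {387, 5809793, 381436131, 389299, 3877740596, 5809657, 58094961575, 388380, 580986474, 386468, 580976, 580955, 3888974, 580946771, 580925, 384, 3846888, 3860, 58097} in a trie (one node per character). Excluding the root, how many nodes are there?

70

Trace insertions, counting only characters that open a new branch:
  "387" → 3 new (3, 8, 7)
  "5809793" → 7 new (5, 8, 0, 9, 7, 9, 3)
  "381436131" → prefix "38" already present; 7 new (1, 4, 3, 6, 1, 3, 1)
  "389299" → prefix "38" already present; 4 new (9, 2, 9, 9)
  "3877740596" → prefix "387" already present; 7 new (7, 7, 4, 0, 5, 9, 6)
  "5809657" → prefix "5809" already present; 3 new (6, 5, 7)
  "58094961575" → prefix "5809" already present; 7 new (4, 9, 6, 1, 5, 7, 5)
  "388380" → prefix "38" already present; 4 new (8, 3, 8, 0)
  "580986474" → prefix "5809" already present; 5 new (8, 6, 4, 7, 4)
  "386468" → prefix "38" already present; 4 new (6, 4, 6, 8)
  "580976" → prefix "58097" already present; 1 new (6)
  "580955" → prefix "5809" already present; 2 new (5, 5)
  "3888974" → prefix "388" already present; 4 new (8, 9, 7, 4)
  "580946771" → prefix "58094" already present; 4 new (6, 7, 7, 1)
  "580925" → prefix "5809" already present; 2 new (2, 5)
  "384" → prefix "38" already present; 1 new (4)
  "3846888" → prefix "384" already present; 4 new (6, 8, 8, 8)
  "3860" → prefix "386" already present; 1 new (0)
  "58097" → prefix "58097" already present; 0 new (none)
Total nodes = 3 + 7 + 7 + 4 + 7 + 3 + 7 + 4 + 5 + 4 + 1 + 2 + 4 + 4 + 2 + 1 + 4 + 1 + 0 = 70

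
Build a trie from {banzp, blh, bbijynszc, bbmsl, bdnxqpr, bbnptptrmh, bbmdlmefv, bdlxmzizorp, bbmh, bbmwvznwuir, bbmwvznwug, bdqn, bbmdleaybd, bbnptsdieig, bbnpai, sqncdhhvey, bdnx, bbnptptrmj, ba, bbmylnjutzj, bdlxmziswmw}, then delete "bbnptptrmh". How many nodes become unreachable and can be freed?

A node on "bbnptptrmh"'s path can go only if nothing else ends at it or branches off below it.
The suffix "h" (1 node) is used only by "bbnptptrmh"; the node for "bbnptptrm" still has the child "j", so pruning stops there.
Nodes removed: 1

1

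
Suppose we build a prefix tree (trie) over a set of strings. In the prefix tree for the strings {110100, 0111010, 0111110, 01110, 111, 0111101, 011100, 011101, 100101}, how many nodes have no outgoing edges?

7

Leaves are exactly the stored words that no other stored word extends.
Those words: "011100", "0111010", "0111101", "0111110", "100101", "110100", "111"
Leaf count: 7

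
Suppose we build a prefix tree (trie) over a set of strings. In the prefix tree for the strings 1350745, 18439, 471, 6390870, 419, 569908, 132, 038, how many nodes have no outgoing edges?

8

A leaf is a node with no children — equivalently, the end of a word that is not a proper prefix of any other stored word.
Those words: "038", "132", "1350745", "18439", "419", "471", "569908", "6390870"
Leaf count: 8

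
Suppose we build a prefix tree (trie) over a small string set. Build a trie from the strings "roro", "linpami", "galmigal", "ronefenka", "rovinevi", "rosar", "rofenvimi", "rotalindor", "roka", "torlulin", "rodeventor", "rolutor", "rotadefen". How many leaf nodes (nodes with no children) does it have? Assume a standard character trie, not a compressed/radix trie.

13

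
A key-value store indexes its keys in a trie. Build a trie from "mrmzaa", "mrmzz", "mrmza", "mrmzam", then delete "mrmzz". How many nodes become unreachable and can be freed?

1

Walk "mrmzz" from the leaf back toward the root, removing each node that no remaining word uses.
The suffix "z" (1 node) is used only by "mrmzz"; the node for "mrmz" still has the child "a", so pruning stops there.
Nodes removed: 1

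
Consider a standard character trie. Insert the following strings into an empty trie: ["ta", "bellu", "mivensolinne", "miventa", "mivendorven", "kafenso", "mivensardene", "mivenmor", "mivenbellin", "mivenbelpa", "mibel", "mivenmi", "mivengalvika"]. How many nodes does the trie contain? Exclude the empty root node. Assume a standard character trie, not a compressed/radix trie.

62

Trace insertions, counting only characters that open a new branch:
  "ta" → 2 new (t, a)
  "bellu" → 5 new (b, e, l, l, u)
  "mivensolinne" → 12 new (m, i, v, e, n, s, o, l, i, n, n, e)
  "miventa" → prefix "miven" already present; 2 new (t, a)
  "mivendorven" → prefix "miven" already present; 6 new (d, o, r, v, e, n)
  "kafenso" → 7 new (k, a, f, e, n, s, o)
  "mivensardene" → prefix "mivens" already present; 6 new (a, r, d, e, n, e)
  "mivenmor" → prefix "miven" already present; 3 new (m, o, r)
  "mivenbellin" → prefix "miven" already present; 6 new (b, e, l, l, i, n)
  "mivenbelpa" → prefix "mivenbel" already present; 2 new (p, a)
  "mibel" → prefix "mi" already present; 3 new (b, e, l)
  "mivenmi" → prefix "mivenm" already present; 1 new (i)
  "mivengalvika" → prefix "miven" already present; 7 new (g, a, l, v, i, k, a)
Total nodes = 2 + 5 + 12 + 2 + 6 + 7 + 6 + 3 + 6 + 2 + 3 + 1 + 7 = 62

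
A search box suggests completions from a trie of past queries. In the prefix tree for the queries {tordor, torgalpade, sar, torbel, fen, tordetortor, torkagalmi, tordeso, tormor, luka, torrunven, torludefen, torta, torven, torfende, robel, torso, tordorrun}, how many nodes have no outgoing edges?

17

A leaf is a node with no children — equivalently, the end of a word that is not a proper prefix of any other stored word.
Those words: "fen", "luka", "robel", "sar", "torbel", "tordeso", "tordetortor", "tordorrun", "torfende", "torgalpade", "torkagalmi", "torludefen", "tormor", "torrunven", "torso", "torta", "torven"
Leaf count: 17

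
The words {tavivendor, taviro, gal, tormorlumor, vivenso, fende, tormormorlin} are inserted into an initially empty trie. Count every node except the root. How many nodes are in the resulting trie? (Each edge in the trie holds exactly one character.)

For each word, the new-node count is its length minus the longest prefix already in the trie:
  "tavivendor" → 10 new (t, a, v, i, v, e, n, d, o, r)
  "taviro" → prefix "tavi" already present; 2 new (r, o)
  "gal" → 3 new (g, a, l)
  "tormorlumor" → prefix "t" already present; 10 new (o, r, m, o, r, l, u, m, o, r)
  "vivenso" → 7 new (v, i, v, e, n, s, o)
  "fende" → 5 new (f, e, n, d, e)
  "tormormorlin" → prefix "tormor" already present; 6 new (m, o, r, l, i, n)
Total nodes = 10 + 2 + 3 + 10 + 7 + 5 + 6 = 43

43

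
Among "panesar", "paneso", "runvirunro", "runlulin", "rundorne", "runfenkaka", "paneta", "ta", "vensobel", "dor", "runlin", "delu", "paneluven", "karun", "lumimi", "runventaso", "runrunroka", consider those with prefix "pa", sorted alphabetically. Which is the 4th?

paneta

Filter for "pa…" and sort: "paneluven", "panesar", "paneso", "paneta"
The 4th is paneta.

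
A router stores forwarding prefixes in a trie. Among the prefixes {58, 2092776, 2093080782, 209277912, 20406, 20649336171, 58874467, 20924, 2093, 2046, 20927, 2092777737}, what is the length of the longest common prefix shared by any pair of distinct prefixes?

The deepest shared node is where two words last agree before diverging.
e.g. "2092776" and "2092777737" share the prefix "209277" of length 6; no pair shares a longer one.
Longest shared-prefix length: 6

6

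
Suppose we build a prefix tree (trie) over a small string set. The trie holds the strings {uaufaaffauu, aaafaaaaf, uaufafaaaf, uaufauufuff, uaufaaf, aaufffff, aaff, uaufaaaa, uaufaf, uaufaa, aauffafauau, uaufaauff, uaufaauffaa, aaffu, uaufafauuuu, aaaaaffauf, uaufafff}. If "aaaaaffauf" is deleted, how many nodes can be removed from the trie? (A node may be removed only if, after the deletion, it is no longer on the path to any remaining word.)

7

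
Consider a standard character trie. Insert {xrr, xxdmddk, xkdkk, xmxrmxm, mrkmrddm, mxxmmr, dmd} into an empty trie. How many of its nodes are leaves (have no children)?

7

A leaf is a node with no children — equivalently, the end of a word that is not a proper prefix of any other stored word.
Those words: "dmd", "mrkmrddm", "mxxmmr", "xkdkk", "xmxrmxm", "xrr", "xxdmddk"
Leaf count: 7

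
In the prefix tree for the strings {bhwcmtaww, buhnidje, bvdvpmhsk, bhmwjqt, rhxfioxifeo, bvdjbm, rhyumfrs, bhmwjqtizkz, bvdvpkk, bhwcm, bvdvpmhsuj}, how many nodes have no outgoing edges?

A leaf is a node with no children — equivalently, the end of a word that is not a proper prefix of any other stored word.
Those words: "bhmwjqtizkz", "bhwcmtaww", "buhnidje", "bvdjbm", "bvdvpkk", "bvdvpmhsk", "bvdvpmhsuj", "rhxfioxifeo", "rhyumfrs"
Leaf count: 9

9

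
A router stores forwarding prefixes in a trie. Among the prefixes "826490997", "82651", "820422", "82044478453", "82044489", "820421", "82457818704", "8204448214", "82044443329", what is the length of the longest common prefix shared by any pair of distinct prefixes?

7

The deepest shared node is where two words last agree before diverging.
e.g. "8204448214" and "82044489" share the prefix "8204448" of length 7; no pair shares a longer one.
Longest shared-prefix length: 7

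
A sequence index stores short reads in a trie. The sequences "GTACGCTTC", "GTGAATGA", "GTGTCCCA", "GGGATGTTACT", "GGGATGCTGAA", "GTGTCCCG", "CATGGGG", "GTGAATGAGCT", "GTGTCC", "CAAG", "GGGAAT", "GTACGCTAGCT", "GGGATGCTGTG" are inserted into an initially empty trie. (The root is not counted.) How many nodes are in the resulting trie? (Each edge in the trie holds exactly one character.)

Insert word by word; a character creates a node only if that edge doesn't already exist:
  "GTACGCTTC" → 9 new (G, T, A, C, G, C, T, T, C)
  "GTGAATGA" → prefix "GT" already present; 6 new (G, A, A, T, G, A)
  "GTGTCCCA" → prefix "GTG" already present; 5 new (T, C, C, C, A)
  "GGGATGTTACT" → prefix "G" already present; 10 new (G, G, A, T, G, T, T, A, C, T)
  "GGGATGCTGAA" → prefix "GGGATG" already present; 5 new (C, T, G, A, A)
  "GTGTCCCG" → prefix "GTGTCCC" already present; 1 new (G)
  "CATGGGG" → 7 new (C, A, T, G, G, G, G)
  "GTGAATGAGCT" → prefix "GTGAATGA" already present; 3 new (G, C, T)
  "GTGTCC" → prefix "GTGTCC" already present; 0 new (none)
  "CAAG" → prefix "CA" already present; 2 new (A, G)
  "GGGAAT" → prefix "GGGA" already present; 2 new (A, T)
  "GTACGCTAGCT" → prefix "GTACGCT" already present; 4 new (A, G, C, T)
  "GGGATGCTGTG" → prefix "GGGATGCTG" already present; 2 new (T, G)
Total nodes = 9 + 6 + 5 + 10 + 5 + 1 + 7 + 3 + 0 + 2 + 2 + 4 + 2 = 56

56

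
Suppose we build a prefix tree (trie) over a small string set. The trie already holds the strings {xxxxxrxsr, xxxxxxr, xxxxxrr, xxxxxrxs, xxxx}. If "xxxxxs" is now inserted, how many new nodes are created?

"xxxxx" is already a path in the trie; the remaining "s" must be added.
New nodes needed: |"xxxxxs"| − 5 = 6 − 5 = 1.

1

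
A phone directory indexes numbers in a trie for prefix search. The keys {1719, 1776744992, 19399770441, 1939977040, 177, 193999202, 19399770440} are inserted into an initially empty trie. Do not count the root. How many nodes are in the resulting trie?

28

For each word, the new-node count is its length minus the longest prefix already in the trie:
  "1719" → 4 new (1, 7, 1, 9)
  "1776744992" → prefix "17" already present; 8 new (7, 6, 7, 4, 4, 9, 9, 2)
  "19399770441" → prefix "1" already present; 10 new (9, 3, 9, 9, 7, 7, 0, 4, 4, 1)
  "1939977040" → prefix "193997704" already present; 1 new (0)
  "177" → prefix "177" already present; 0 new (none)
  "193999202" → prefix "19399" already present; 4 new (9, 2, 0, 2)
  "19399770440" → prefix "1939977044" already present; 1 new (0)
Total nodes = 4 + 8 + 10 + 1 + 0 + 4 + 1 = 28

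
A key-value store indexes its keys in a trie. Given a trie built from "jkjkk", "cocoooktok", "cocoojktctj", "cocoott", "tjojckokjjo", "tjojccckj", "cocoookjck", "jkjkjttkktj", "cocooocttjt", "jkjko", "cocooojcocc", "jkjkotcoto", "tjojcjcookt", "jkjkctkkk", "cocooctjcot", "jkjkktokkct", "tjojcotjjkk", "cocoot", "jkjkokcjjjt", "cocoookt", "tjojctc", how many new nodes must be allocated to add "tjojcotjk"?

1

"tjojcotj" is already a path in the trie; the remaining "k" must be added.
New nodes needed: |"tjojcotjk"| − 8 = 9 − 8 = 1.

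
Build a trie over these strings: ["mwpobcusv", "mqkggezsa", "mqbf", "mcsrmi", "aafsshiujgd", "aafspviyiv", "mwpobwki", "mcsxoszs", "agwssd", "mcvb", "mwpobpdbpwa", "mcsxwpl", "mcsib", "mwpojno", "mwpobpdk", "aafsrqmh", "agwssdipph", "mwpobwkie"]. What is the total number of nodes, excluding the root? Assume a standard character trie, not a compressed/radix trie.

Insert word by word; a character creates a node only if that edge doesn't already exist:
  "mwpobcusv" → 9 new (m, w, p, o, b, c, u, s, v)
  "mqkggezsa" → prefix "m" already present; 8 new (q, k, g, g, e, z, s, a)
  "mqbf" → prefix "mq" already present; 2 new (b, f)
  "mcsrmi" → prefix "m" already present; 5 new (c, s, r, m, i)
  "aafsshiujgd" → 11 new (a, a, f, s, s, h, i, u, j, g, d)
  "aafspviyiv" → prefix "aafs" already present; 6 new (p, v, i, y, i, v)
  "mwpobwki" → prefix "mwpob" already present; 3 new (w, k, i)
  "mcsxoszs" → prefix "mcs" already present; 5 new (x, o, s, z, s)
  "agwssd" → prefix "a" already present; 5 new (g, w, s, s, d)
  "mcvb" → prefix "mc" already present; 2 new (v, b)
  "mwpobpdbpwa" → prefix "mwpob" already present; 6 new (p, d, b, p, w, a)
  "mcsxwpl" → prefix "mcsx" already present; 3 new (w, p, l)
  "mcsib" → prefix "mcs" already present; 2 new (i, b)
  "mwpojno" → prefix "mwpo" already present; 3 new (j, n, o)
  "mwpobpdk" → prefix "mwpobpd" already present; 1 new (k)
  "aafsrqmh" → prefix "aafs" already present; 4 new (r, q, m, h)
  "agwssdipph" → prefix "agwssd" already present; 4 new (i, p, p, h)
  "mwpobwkie" → prefix "mwpobwki" already present; 1 new (e)
Total nodes = 9 + 8 + 2 + 5 + 11 + 6 + 3 + 5 + 5 + 2 + 6 + 3 + 2 + 3 + 1 + 4 + 4 + 1 = 80

80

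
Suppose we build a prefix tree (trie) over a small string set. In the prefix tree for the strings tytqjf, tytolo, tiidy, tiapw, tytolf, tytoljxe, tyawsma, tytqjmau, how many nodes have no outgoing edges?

8

A leaf is a node with no children — equivalently, the end of a word that is not a proper prefix of any other stored word.
Those words: "tiapw", "tiidy", "tyawsma", "tytolf", "tytoljxe", "tytolo", "tytqjf", "tytqjmau"
Leaf count: 8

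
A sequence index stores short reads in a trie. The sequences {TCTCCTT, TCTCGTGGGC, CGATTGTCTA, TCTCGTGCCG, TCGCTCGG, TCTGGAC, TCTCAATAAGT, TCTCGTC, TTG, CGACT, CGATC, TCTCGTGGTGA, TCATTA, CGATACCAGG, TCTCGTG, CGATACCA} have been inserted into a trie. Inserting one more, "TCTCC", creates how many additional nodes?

Every character of "TCTCC" already lies on an existing path (it is a prefix of some stored word).
No new nodes are needed: 0.

0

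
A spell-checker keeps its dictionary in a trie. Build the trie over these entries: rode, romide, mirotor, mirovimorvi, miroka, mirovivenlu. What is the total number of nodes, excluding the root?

29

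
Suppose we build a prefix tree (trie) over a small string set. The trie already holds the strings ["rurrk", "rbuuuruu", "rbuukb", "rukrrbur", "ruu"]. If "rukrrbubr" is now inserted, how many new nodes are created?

2

Walking "rukrrbubr" from the root, the first 7 characters ("rukrrbu") follow existing edges; "b" is the first miss.
So 9 − 7 = 2 new nodes.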